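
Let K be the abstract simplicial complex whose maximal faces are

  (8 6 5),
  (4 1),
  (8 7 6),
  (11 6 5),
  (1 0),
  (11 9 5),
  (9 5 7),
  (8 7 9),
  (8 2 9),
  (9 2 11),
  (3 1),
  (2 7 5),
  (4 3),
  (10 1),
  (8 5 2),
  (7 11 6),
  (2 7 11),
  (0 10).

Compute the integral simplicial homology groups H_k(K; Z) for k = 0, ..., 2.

H_0 ≅ Z^2,  H_1 ≅ Z^2 ⊕ Z/2Z,  H_2 = 0.

Take the total order 0 < 1 < 2 < 3 < 4 < 5 < 6 < 7 < 8 < 9 < 10 < 11 on the vertex set. Then K (dimension 2) consists of the simplices:

  0-simplices (12): [0], [1], [2], [3], [4], [5], [6], [7], [8], [9], [10], [11]
  1-simplices (24): (24 of them)
  2-simplices (12): [2,5,7], [2,5,8], [2,7,11], [2,8,9], [2,9,11], [5,6,8], [5,6,11], [5,7,9], [5,9,11], [6,7,8], [6,7,11], [7,8,9]

giving chain groups C_0 ≅ Z^12, C_1 ≅ Z^24, C_2 ≅ Z^12.

Boundary ∂_1: C_1 → C_0 is given by ∂[p,q] = [q] − [p].
The resulting 12×24 matrix has rank 10, and its Smith normal form has invariant factors (1,1,1,1,1,1,1,1,1,1).

Boundary ∂_2: C_2 → C_1 sends each 2-simplex [p,q,r] to [q,r] − [p,r] + [p,q]. For instance
  ∂[2,7,11] = [7,11] − [2,11] + [2,7],
  ∂[2,5,8] = [5,8] − [2,8] + [2,5].
The 24×12 boundary matrix has rank 12 and Smith normal form diag(1,1,1,1,1,1,1,1,1,1,1,2).

Reading off H_k = ker ∂_k / im ∂_{k+1}:

  H_0: rank C_0 − rank ∂_1 = 12 − 10 = 2, and the invariant factors of ∂_1 are all 1, so H_0 ≅ Z^2.
  H_1: rank ker ∂_1 − rank ∂_2 = (24 − 10) − 12 = 2, and ∂_2 has invariant factor 2 > 1, so H_1 ≅ Z^2 ⊕ Z/2Z.
  H_2: rank ker ∂_2 − rank ∂_3 = (12 − 12) − 0 = 0, and there is no ∂_3, so H_2 ≅ 0.

As a check, the Euler characteristic is 12 − 24 + 12 = 0, which agrees with 2 − 2 + 0 = 0.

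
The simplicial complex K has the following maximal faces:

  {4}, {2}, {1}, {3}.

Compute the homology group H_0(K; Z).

We work with the vertex ordering 1 < 2 < 3 < 4. The simplices of K, each written with vertices in increasing order, are:

  0-simplices (4): [1], [2], [3], [4]

so the chain groups are C_0 ≅ Z^4.

From H_k ≅ ker(∂_k) / im(∂_{k+1}) we obtain:

  H_0: rank C_0 − rank ∂_1 = 4 − 0 = 4, and there is no ∂_1, so H_0 ≅ Z^4.

(K is a triangulation of a set of 4 points.)

H_0 ≅ Z^4.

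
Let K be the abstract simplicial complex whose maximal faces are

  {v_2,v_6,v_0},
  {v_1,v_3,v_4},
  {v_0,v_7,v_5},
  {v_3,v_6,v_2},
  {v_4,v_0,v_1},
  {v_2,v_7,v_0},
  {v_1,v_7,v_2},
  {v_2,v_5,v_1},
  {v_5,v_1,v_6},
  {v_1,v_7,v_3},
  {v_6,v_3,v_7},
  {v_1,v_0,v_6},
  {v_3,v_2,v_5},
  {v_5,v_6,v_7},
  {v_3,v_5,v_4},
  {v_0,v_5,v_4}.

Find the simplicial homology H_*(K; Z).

H_0 = Z,  H_1 = Z^2,  H_2 = Z.

Fix the vertex order v_0 < v_1 < v_2 < v_3 < v_4 < v_5 < v_6 < v_7 and write every simplex with vertices in increasing order. Then dim K = 2 and the simplices of K are:

  0-simplices (8): [v_0], [v_1], [v_2], [v_3], [v_4], [v_5], [v_6], [v_7]
  1-simplices (24): (24 of them)
  2-simplices (16): (16 of them)

Hence C_0 ≅ Z^8, C_1 ≅ Z^24, C_2 ≅ Z^16.

Boundary ∂_1: C_1 → C_0 maps an edge to its endpoints' difference, ∂[p,q] = q − p.
The resulting 8×24 matrix has rank 7, and its Smith normal form has invariant factors (1,1,1,1,1,1,1).

∂_2: C_2 → C_1 acts by ∂[p,q,r] = [q,r] − [p,r] + [p,q]. For instance
  ∂[v_0,v_2,v_6] = [v_2,v_6] − [v_0,v_6] + [v_0,v_2],
  ∂[v_1,v_3,v_7] = [v_3,v_7] − [v_1,v_7] + [v_1,v_3].
The resulting 24×16 matrix has rank 15, and its Smith normal form has invariant factors (1,1,1,1,1,1,1,1,1,1,1,1,1,1,1).

Now H_k = ker ∂_k / im ∂_{k+1}, so:

  H_0: rank C_0 − rank ∂_1 = 8 − 7 = 1, and the invariant factors of ∂_1 are all 1, so H_0 ≅ Z.
  H_1: rank ker ∂_1 − rank ∂_2 = (24 − 7) − 15 = 2, and the invariant factors of ∂_2 are all 1, so H_1 ≅ Z^2.
  H_2: rank ker ∂_2 − rank ∂_3 = (16 − 15) − 0 = 1, and there is no ∂_3, so H_2 ≅ Z.

As a check, the Euler characteristic is 8 − 24 + 16 = 0, which agrees with 1 − 2 + 1 = 0.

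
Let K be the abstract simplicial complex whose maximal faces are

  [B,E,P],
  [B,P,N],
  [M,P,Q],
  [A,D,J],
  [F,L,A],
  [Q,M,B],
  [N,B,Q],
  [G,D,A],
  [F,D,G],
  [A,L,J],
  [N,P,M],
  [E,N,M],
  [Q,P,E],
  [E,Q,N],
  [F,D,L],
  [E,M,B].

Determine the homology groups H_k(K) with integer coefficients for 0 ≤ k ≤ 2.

Take the total order A < B < D < E < F < G < J < L < M < N < P < Q on the vertex set. Then K (dimension 2) consists of the simplices:

  0-simplices (12): A, B, D, E, F, G, J, L, M, N, P, Q
  1-simplices (27): AD, AF, AG, AJ, AL, BE, BM, BN, BP, BQ, DF, DG, DJ, DL, EM, EN, EP, EQ, FG, FL, JL, MN, MP, MQ, NP, NQ, PQ
  2-simplices (16): ADG, ADJ, AFL, AJL, BEM, BEP, BMQ, BNP, BNQ, DFG, DFL, EMN, ENQ, EPQ, MNP, MPQ

giving chain groups C_0 ≅ Z^12, C_1 ≅ Z^27, C_2 ≅ Z^16.

∂_1: C_1 → C_0 sends each edge [p,q] (with p < q) to q − p.
The resulting 12×27 matrix has rank 10, and its Smith normal form has invariant factors (1,1,1,1,1,1,1,1,1,1).

Boundary ∂_2: C_2 → C_1 maps a triangle to the signed sum of its edges. For instance
  ∂ADJ = DJ − AJ + AD,
  ∂BEM = EM − BM + BE.
The resulting 27×16 matrix has rank 16, and its Smith normal form has invariant factors (1,1,1,1,1,1,1,1,1,1,1,1,1,1,1,2).

From H_k ≅ ker(∂_k) / im(∂_{k+1}) we obtain:

  H_0: rank C_0 − rank ∂_1 = 12 − 10 = 2, and the invariant factors of ∂_1 are all 1, so H_0 ≅ Z^2.
  H_1: rank ker ∂_1 − rank ∂_2 = (27 − 10) − 16 = 1, and ∂_2 has invariant factor 2 > 1, so H_1 ≅ Z ⊕ Z/2.
  H_2: rank ker ∂_2 − rank ∂_3 = (16 − 16) − 0 = 0, and there is no ∂_3, so H_2 ≅ 0.

H_0 ≅ Z^2,  H_1 ≅ Z ⊕ Z/2,  H_2 = 0.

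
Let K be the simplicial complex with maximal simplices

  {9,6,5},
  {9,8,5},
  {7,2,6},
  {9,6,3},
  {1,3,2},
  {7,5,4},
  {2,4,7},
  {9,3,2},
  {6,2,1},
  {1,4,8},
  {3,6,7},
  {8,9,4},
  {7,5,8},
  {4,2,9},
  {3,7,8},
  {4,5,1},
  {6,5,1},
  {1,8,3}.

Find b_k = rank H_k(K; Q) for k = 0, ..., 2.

K has 9 vertices, 27 edges, 18 triangles.
rank ∂_0 = 0, rank ∂_1 = 8 ⇒ b_0 = 9 − 0 − 8 = 1; all invariant factors of ∂_1 are 1 so no torsion. So H_0 ≅ Z.
rank ∂_1 = 8, rank ∂_2 = 18 ⇒ b_1 = 27 − 8 − 18 = 1; ∂_2 has invariant factor(s) [2] giving torsion. So H_1 ≅ Z ⊕ Z/2Z.
rank ∂_2 = 18, rank ∂_3 = 0 ⇒ b_2 = 18 − 18 − 0 = 0. So H_2 ≅ 0.

b_0 = 1, b_1 = 1, b_2 = 0.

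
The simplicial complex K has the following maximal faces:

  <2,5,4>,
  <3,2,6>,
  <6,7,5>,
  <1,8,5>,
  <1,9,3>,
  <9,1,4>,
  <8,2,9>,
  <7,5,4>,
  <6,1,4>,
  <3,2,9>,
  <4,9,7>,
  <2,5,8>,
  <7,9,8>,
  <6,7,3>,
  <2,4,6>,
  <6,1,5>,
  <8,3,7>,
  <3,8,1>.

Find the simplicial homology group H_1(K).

H_1 = Z × Z/2.

Take the total order 1 < 2 < 3 < 4 < 5 < 6 < 7 < 8 < 9 on the vertex set. Then K (dimension 2) consists of the simplices:

  0-simplices (9): [1], [2], [3], [4], [5], [6], [7], [8], [9]
  1-simplices (27): (27 of them)
  2-simplices (18): [1,3,8], [1,3,9], [1,4,6], [1,4,9], [1,5,6], [1,5,8], [2,3,6], [2,3,9], [2,4,5], [2,4,6], [2,5,8], [2,8,9], [3,6,7], [3,7,8], [4,5,7], [4,7,9], [5,6,7], [7,8,9]

giving chain groups C_0 ≅ Z^9, C_1 ≅ Z^27, C_2 ≅ Z^18.

∂_1: C_1 → C_0 is given by ∂[p,q] = [q] − [p]. For instance
  ∂[3,6] = [6] − [3].
This gives a 9×27 integer matrix of rank 8; reducing to Smith normal form yields diagonal entries (1,1,1,1,1,1,1,1).

The boundary map ∂_2: C_2 → C_1 sends each 2-simplex [p,q,r] to [q,r] − [p,r] + [p,q]. For instance
  ∂[3,6,7] = [6,7] − [3,7] + [3,6],
  ∂[1,4,6] = [4,6] − [1,6] + [1,4].
As a 27×18 matrix over Z this has rank 18, with invariant factors (1,1,1,1,1,1,1,1,1,1,1,1,1,1,1,1,1,2).

Reading off H_k = ker ∂_k / im ∂_{k+1}:

  H_1: rank ker ∂_1 − rank ∂_2 = (27 − 8) − 18 = 1, and ∂_2 has invariant factor 2 > 1, so H_1 = Z × Z/2.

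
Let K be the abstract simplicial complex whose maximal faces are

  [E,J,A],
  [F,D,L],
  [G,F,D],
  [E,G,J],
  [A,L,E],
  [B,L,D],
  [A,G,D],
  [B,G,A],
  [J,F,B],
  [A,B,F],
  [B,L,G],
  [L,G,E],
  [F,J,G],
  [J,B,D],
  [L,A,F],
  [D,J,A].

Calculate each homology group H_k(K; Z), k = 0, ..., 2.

We work with the vertex ordering A < B < D < E < F < G < J < L. The simplices of K, each written with vertices in increasing order, are:

  0-simplices (8): A, B, D, E, F, G, J, L
  1-simplices (24): AB, AD, AE, AF, AG, AJ, AL, BD, BF, BG, BJ, BL, DF, DG, DJ, DL, EG, EJ, EL, FG, FJ, FL, GJ, GL
  2-simplices (16): ABF, ABG, ADG, ADJ, AEJ, AEL, AFL, BDJ, BDL, BFJ, BGL, DFG, DFL, EGJ, EGL, FGJ

Hence C_0 ≅ Z^8, C_1 ≅ Z^24, C_2 ≅ Z^16.

Boundary ∂_1: C_1 → C_0 sends each edge [p,q] (with p < q) to q − p.
As a 8×24 matrix over Z this has rank 7, with invariant factors (1,1,1,1,1,1,1).

∂_2: C_2 → C_1 acts by ∂[p,q,r] = [q,r] − [p,r] + [p,q]. For instance
  ∂EGJ = GJ − EJ + EG,
  ∂BGL = GL − BL + BG.
This gives a 24×16 integer matrix of rank 15; reducing to Smith normal form yields diagonal entries (1,1,1,1,1,1,1,1,1,1,1,1,1,1,1).

Computing H_k = (kernel of ∂_k) / (image of ∂_{k+1}):

  H_0: rank C_0 − rank ∂_1 = 8 − 7 = 1, and the invariant factors of ∂_1 are all 1, so H_0 = Z.
  H_1: rank ker ∂_1 − rank ∂_2 = (24 − 7) − 15 = 2, and the invariant factors of ∂_2 are all 1, so H_1 = Z^2.
  H_2: rank ker ∂_2 − rank ∂_3 = (16 − 15) − 0 = 1, and there is no ∂_3, so H_2 = Z.

As a check, the Euler characteristic is 8 − 24 + 16 = 0, which agrees with 1 − 2 + 1 = 0.

H_0 ≅ Z,  H_1 ≅ Z^2,  H_2 ≅ Z.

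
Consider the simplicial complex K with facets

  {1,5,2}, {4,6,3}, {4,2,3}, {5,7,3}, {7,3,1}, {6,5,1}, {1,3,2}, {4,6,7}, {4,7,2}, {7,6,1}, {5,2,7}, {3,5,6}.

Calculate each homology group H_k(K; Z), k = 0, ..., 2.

We work with the vertex ordering 1 < 2 < 3 < 4 < 5 < 6 < 7. The simplices of K, each written with vertices in increasing order, are:

  0-simplices (7): [1], [2], [3], [4], [5], [6], [7]
  1-simplices (18): [1,2], [1,3], [1,5], [1,6], [1,7], [2,3], [2,4], [2,5], [2,7], [3,4], [3,5], [3,6], [3,7], [4,6], [4,7], [5,6], [5,7], [6,7]
  2-simplices (12): [1,2,3], [1,2,5], [1,3,7], [1,5,6], [1,6,7], [2,3,4], [2,4,7], [2,5,7], [3,4,6], [3,5,6], [3,5,7], [4,6,7]

so the chain groups are C_0 ≅ Z^7, C_1 ≅ Z^18, C_2 ≅ Z^12.

The boundary map ∂_1: C_1 → C_0 is given by ∂[p,q] = [q] − [p].
The resulting 7×18 matrix has rank 6, and its Smith normal form has invariant factors (1,1,1,1,1,1).

The boundary map ∂_2: C_2 → C_1 sends each 2-simplex [p,q,r] to [q,r] − [p,r] + [p,q]. For instance
  ∂[1,3,7] = [3,7] − [1,7] + [1,3],
  ∂[1,5,6] = [5,6] − [1,6] + [1,5].
As a 18×12 matrix over Z this has rank 12, with invariant factors (1,1,1,1,1,1,1,1,1,1,1,2).

Now H_k = ker ∂_k / im ∂_{k+1}, so:

  H_0: rank C_0 − rank ∂_1 = 7 − 6 = 1, and the invariant factors of ∂_1 are all 1, so H_0 ≅ Z.
  H_1: rank ker ∂_1 − rank ∂_2 = (18 − 6) − 12 = 0, and ∂_2 has invariant factor 2 > 1, so H_1 ≅ Z/2.
  H_2: rank ker ∂_2 − rank ∂_3 = (12 − 12) − 0 = 0, and there is no ∂_3, so H_2 ≅ 0.

H_0 = Z,  H_1 = Z/2,  H_2 = 0.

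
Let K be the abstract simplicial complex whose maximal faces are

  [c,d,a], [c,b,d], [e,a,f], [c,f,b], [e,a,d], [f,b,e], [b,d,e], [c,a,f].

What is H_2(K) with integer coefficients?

Order the vertices as a < b < c < d < e < f. Listing each simplex with vertices in this order, K has dimension 2 with simplices:

  0-simplices (6): a, b, c, d, e, f
  1-simplices (12): ac, ad, ae, af, bc, bd, be, bf, cd, cf, de, ef
  2-simplices (8): acd, acf, ade, aef, bcd, bcf, bde, bef

giving chain groups C_0 ≅ Z^6, C_1 ≅ Z^12, C_2 ≅ Z^8.

The boundary map ∂_1: C_1 → C_0 maps an edge to its endpoints' difference, ∂[p,q] = q − p. For instance
  ∂cf = f − c.
As a 6×12 matrix over Z this has rank 5, with invariant factors (1,1,1,1,1).

∂_2: C_2 → C_1 maps a triangle to the signed sum of its edges. For instance
  ∂bcf = cf − bf + bc,
  ∂bde = de − be + bd.
As a 12×8 matrix over Z this has rank 7, with invariant factors (1,1,1,1,1,1,1).

From H_k ≅ ker(∂_k) / im(∂_{k+1}) we obtain:

  H_2: rank ker ∂_2 − rank ∂_3 = (8 − 7) − 0 = 1, and there is no ∂_3, so H_2 ≅ Z.

(K is a triangulation of the 2-sphere S^2.)

H_2 ≅ Z.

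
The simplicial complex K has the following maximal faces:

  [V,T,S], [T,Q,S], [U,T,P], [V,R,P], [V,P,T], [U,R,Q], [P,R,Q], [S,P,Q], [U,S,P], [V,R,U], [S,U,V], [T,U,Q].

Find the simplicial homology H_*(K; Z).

H_0 ≅ Z,  H_1 ≅ Z/2,  H_2 = 0.

Fix the vertex order P < Q < R < S < T < U < V and write every simplex with vertices in increasing order. Then dim K = 2 and the simplices of K are:

  0-simplices (7): P, Q, R, S, T, U, V
  1-simplices (18): PQ, PR, PS, PT, PU, PV, QR, QS, QT, QU, RU, RV, ST, SU, SV, TU, TV, UV
  2-simplices (12): PQR, PQS, PRV, PSU, PTU, PTV, QRU, QST, QTU, RUV, STV, SUV

Hence C_0 ≅ Z^7, C_1 ≅ Z^18, C_2 ≅ Z^12.

Boundary ∂_1: C_1 → C_0 maps an edge to its endpoints' difference, ∂[p,q] = q − p.
The 7×18 boundary matrix has rank 6 and Smith normal form diag(1,1,1,1,1,1).

The boundary map ∂_2: C_2 → C_1 maps a triangle to the signed sum of its edges. For instance
  ∂PTV = TV − PV + PT,
  ∂PTU = TU − PU + PT.
This gives a 18×12 integer matrix of rank 12; reducing to Smith normal form yields diagonal entries (1,1,1,1,1,1,1,1,1,1,1,2).

Now H_k = ker ∂_k / im ∂_{k+1}, so:

  H_0: rank C_0 − rank ∂_1 = 7 − 6 = 1, and the invariant factors of ∂_1 are all 1, so H_0 = Z.
  H_1: rank ker ∂_1 − rank ∂_2 = (18 − 6) − 12 = 0, and ∂_2 has invariant factor 2 > 1, so H_1 = Z/2.
  H_2: rank ker ∂_2 − rank ∂_3 = (12 − 12) − 0 = 0, and there is no ∂_3, so H_2 = 0.

As a check, the Euler characteristic is 7 − 18 + 12 = 1, which agrees with 1 − 0 + 0 = 1.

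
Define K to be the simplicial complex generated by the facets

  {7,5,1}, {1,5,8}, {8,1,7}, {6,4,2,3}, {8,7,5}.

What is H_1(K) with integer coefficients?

H_1 ≅ 0.

Order the vertices as 1 < 2 < 3 < 4 < 5 < 6 < 7 < 8. Listing each simplex with vertices in this order, K has dimension 3 with simplices:

  0-simplices (8): [1], [2], [3], [4], [5], [6], [7], [8]
  1-simplices (12): [1,5], [1,7], [1,8], [2,3], [2,4], [2,6], [3,4], [3,6], [4,6], [5,7], [5,8], [7,8]
  2-simplices (8): [1,5,7], [1,5,8], [1,7,8], [2,3,4], [2,3,6], [2,4,6], [3,4,6], [5,7,8]
  3-simplices (1): [2,3,4,6]

so the chain groups are C_0 ≅ Z^8, C_1 ≅ Z^12, C_2 ≅ Z^8, C_3 ≅ Z^1.

The boundary map ∂_1: C_1 → C_0 maps an edge to its endpoints' difference, ∂[p,q] = q − p.
As a 8×12 matrix over Z this has rank 6, with invariant factors (1,1,1,1,1,1).

∂_2: C_2 → C_1 sends each 2-simplex [p,q,r] to [q,r] − [p,r] + [p,q]. For instance
  ∂[2,4,6] = [4,6] − [2,6] + [2,4],
  ∂[1,5,8] = [5,8] − [1,8] + [1,5].
The resulting 12×8 matrix has rank 6, and its Smith normal form has invariant factors (1,1,1,1,1,1).

∂_3: C_3 → C_2 sends each 3-simplex σ to the alternating sum Σ_i (−1)^i (σ with its i-th vertex removed). For instance
  ∂[2,3,4,6] = [3,4,6] − [2,4,6] + [2,3,6] − [2,3,4].
This gives a 8×1 integer matrix of rank 1; reducing to Smith normal form yields diagonal entries (1).

Reading off H_k = ker ∂_k / im ∂_{k+1}:

  H_1: rank ker ∂_1 − rank ∂_2 = (12 − 6) − 6 = 0, and the invariant factors of ∂_2 are all 1, so H_1 ≅ 0.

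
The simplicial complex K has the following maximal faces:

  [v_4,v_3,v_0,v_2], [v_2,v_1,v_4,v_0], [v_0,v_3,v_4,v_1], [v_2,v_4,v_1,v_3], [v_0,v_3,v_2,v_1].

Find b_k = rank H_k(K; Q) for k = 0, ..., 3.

We work with the vertex ordering v_0 < v_1 < v_2 < v_3 < v_4. The simplices of K, each written with vertices in increasing order, are:

  0-simplices (5): [v_0], [v_1], [v_2], [v_3], [v_4]
  1-simplices (10): [v_0,v_1], [v_0,v_2], [v_0,v_3], [v_0,v_4], [v_1,v_2], [v_1,v_3], [v_1,v_4], [v_2,v_3], [v_2,v_4], [v_3,v_4]
  2-simplices (10): [v_0,v_1,v_2], [v_0,v_1,v_3], [v_0,v_1,v_4], [v_0,v_2,v_3], [v_0,v_2,v_4], [v_0,v_3,v_4], [v_1,v_2,v_3], [v_1,v_2,v_4], [v_1,v_3,v_4], [v_2,v_3,v_4]
  3-simplices (5): [v_0,v_1,v_2,v_3], [v_0,v_1,v_2,v_4], [v_0,v_1,v_3,v_4], [v_0,v_2,v_3,v_4], [v_1,v_2,v_3,v_4]

Hence C_0 ≅ Z^5, C_1 ≅ Z^10, C_2 ≅ Z^10, C_3 ≅ Z^5.

Boundary ∂_1: C_1 → C_0 sends each edge [p,q] (with p < q) to q − p.
The 5×10 boundary matrix has rank 4 and Smith normal form diag(1,1,1,1).

∂_2: C_2 → C_1 acts by ∂[p,q,r] = [q,r] − [p,r] + [p,q]. For instance
  ∂[v_0,v_1,v_4] = [v_1,v_4] − [v_0,v_4] + [v_0,v_1],
  ∂[v_1,v_2,v_4] = [v_2,v_4] − [v_1,v_4] + [v_1,v_2].
As a 10×10 matrix over Z this has rank 6, with invariant factors (1,1,1,1,1,1).

∂_3: C_3 → C_2 sends each 3-simplex σ to the alternating sum Σ_i (−1)^i (σ with its i-th vertex removed). For instance
  ∂[v_1,v_2,v_3,v_4] = [v_2,v_3,v_4] − [v_1,v_3,v_4] + [v_1,v_2,v_4] − [v_1,v_2,v_3],
  ∂[v_0,v_1,v_3,v_4] = [v_1,v_3,v_4] − [v_0,v_3,v_4] + [v_0,v_1,v_4] − [v_0,v_1,v_3].
This gives a 10×5 integer matrix of rank 4; reducing to Smith normal form yields diagonal entries (1,1,1,1).

Computing H_k = (kernel of ∂_k) / (image of ∂_{k+1}):

  H_0: rank C_0 − rank ∂_1 = 5 − 4 = 1, and the invariant factors of ∂_1 are all 1, so H_0 ≅ Z.
  H_1: rank ker ∂_1 − rank ∂_2 = (10 − 4) − 6 = 0, and the invariant factors of ∂_2 are all 1, so H_1 ≅ 0.
  H_2: rank ker ∂_2 − rank ∂_3 = (10 − 6) − 4 = 0, and the invariant factors of ∂_3 are all 1, so H_2 ≅ 0.
  H_3: rank ker ∂_3 − rank ∂_4 = (5 − 4) − 0 = 1, and there is no ∂_4, so H_3 ≅ Z.

(K is a triangulation of the 3-sphere S^3.)

Hence the Betti numbers are b_0 = 1, b_1 = 0, b_2 = 0, b_3 = 1.

b_0 = 1, b_1 = 0, b_2 = 0, b_3 = 1.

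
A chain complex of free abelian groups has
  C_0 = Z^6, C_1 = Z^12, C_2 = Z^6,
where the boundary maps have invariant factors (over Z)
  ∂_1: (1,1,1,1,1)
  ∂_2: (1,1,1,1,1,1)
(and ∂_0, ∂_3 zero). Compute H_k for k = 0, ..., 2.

H_0 ≅ Z,  H_1 ≅ Z,  H_2 = 0.

H_0: b_0 = 6 − 0 − 5 = 1; torsion from ∂_1 factors > 1: none. So H_0 ≅ Z.
H_1: b_1 = 12 − 5 − 6 = 1; torsion from ∂_2 factors > 1: none. So H_1 ≅ Z.
H_2: b_2 = 6 − 6 − 0 = 0; torsion from ∂_3 factors > 1: none. So H_2 ≅ 0.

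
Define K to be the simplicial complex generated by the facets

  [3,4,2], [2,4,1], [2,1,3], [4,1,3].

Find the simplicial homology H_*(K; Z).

H_0 = Z,  H_1 = 0,  H_2 = Z.

We work with the vertex ordering 1 < 2 < 3 < 4. The simplices of K, each written with vertices in increasing order, are:

  0-simplices (4): [1], [2], [3], [4]
  1-simplices (6): [1,2], [1,3], [1,4], [2,3], [2,4], [3,4]
  2-simplices (4): [1,2,3], [1,2,4], [1,3,4], [2,3,4]

giving chain groups C_0 ≅ Z^4, C_1 ≅ Z^6, C_2 ≅ Z^4.

Boundary ∂_1: C_1 → C_0 maps an edge to its endpoints' difference, ∂[p,q] = q − p.
This gives a 4×6 integer matrix of rank 3; reducing to Smith normal form yields diagonal entries (1,1,1).

∂_2: C_2 → C_1 maps a triangle to the signed sum of its edges. For instance
  ∂[2,3,4] = [3,4] − [2,4] + [2,3],
  ∂[1,2,4] = [2,4] − [1,4] + [1,2].
The 6×4 boundary matrix has rank 3 and Smith normal form diag(1,1,1).

From H_k ≅ ker(∂_k) / im(∂_{k+1}) we obtain:

  H_0: rank C_0 − rank ∂_1 = 4 − 3 = 1, and the invariant factors of ∂_1 are all 1, so H_0 = Z.
  H_1: rank ker ∂_1 − rank ∂_2 = (6 − 3) − 3 = 0, and the invariant factors of ∂_2 are all 1, so H_1 = 0.
  H_2: rank ker ∂_2 − rank ∂_3 = (4 − 3) − 0 = 1, and there is no ∂_3, so H_2 = Z.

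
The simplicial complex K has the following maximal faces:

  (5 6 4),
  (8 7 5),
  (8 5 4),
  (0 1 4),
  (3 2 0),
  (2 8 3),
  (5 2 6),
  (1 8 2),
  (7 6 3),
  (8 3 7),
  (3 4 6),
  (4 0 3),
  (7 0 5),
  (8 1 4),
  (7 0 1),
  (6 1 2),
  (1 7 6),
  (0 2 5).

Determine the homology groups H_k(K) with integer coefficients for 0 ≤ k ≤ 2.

We work with the vertex ordering 0 < 1 < 2 < 3 < 4 < 5 < 6 < 7 < 8. The simplices of K, each written with vertices in increasing order, are:

  0-simplices (9): [0], [1], [2], [3], [4], [5], [6], [7], [8]
  1-simplices (27): (27 of them)
  2-simplices (18): [0,1,4], [0,1,7], [0,2,3], [0,2,5], [0,3,4], [0,5,7], [1,2,6], [1,2,8], [1,4,8], [1,6,7], [2,3,8], [2,5,6], [3,4,6], [3,6,7], [3,7,8], [4,5,6], [4,5,8], [5,7,8]

so the chain groups are C_0 ≅ Z^9, C_1 ≅ Z^27, C_2 ≅ Z^18.

Boundary ∂_1: C_1 → C_0 sends each edge [p,q] (with p < q) to q − p. For instance
  ∂[0,7] = [7] − [0].
This gives a 9×27 integer matrix of rank 8; reducing to Smith normal form yields diagonal entries (1,1,1,1,1,1,1,1).

Boundary ∂_2: C_2 → C_1 maps a triangle to the signed sum of its edges. For instance
  ∂[0,2,3] = [2,3] − [0,3] + [0,2],
  ∂[3,6,7] = [6,7] − [3,7] + [3,6].
As a 27×18 matrix over Z this has rank 17, with invariant factors (1,1,1,1,1,1,1,1,1,1,1,1,1,1,1,1,1).

From H_k ≅ ker(∂_k) / im(∂_{k+1}) we obtain:

  H_0: rank C_0 − rank ∂_1 = 9 − 8 = 1, and the invariant factors of ∂_1 are all 1, so H_0 ≅ Z.
  H_1: rank ker ∂_1 − rank ∂_2 = (27 − 8) − 17 = 2, and the invariant factors of ∂_2 are all 1, so H_1 ≅ Z^2.
  H_2: rank ker ∂_2 − rank ∂_3 = (18 − 17) − 0 = 1, and there is no ∂_3, so H_2 ≅ Z.

H_0 = Z,  H_1 = Z^2,  H_2 = Z.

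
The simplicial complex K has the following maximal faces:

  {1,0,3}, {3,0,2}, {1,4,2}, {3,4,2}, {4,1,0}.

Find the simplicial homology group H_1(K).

We work with the vertex ordering 0 < 1 < 2 < 3 < 4. The simplices of K, each written with vertices in increasing order, are:

  0-simplices (5): [0], [1], [2], [3], [4]
  1-simplices (10): [0,1], [0,2], [0,3], [0,4], [1,2], [1,3], [1,4], [2,3], [2,4], [3,4]
  2-simplices (5): [0,1,3], [0,1,4], [0,2,3], [1,2,4], [2,3,4]

giving chain groups C_0 ≅ Z^5, C_1 ≅ Z^10, C_2 ≅ Z^5.

Boundary ∂_1: C_1 → C_0 is given by ∂[p,q] = [q] − [p].
As a 5×10 matrix over Z this has rank 4, with invariant factors (1,1,1,1).

Boundary ∂_2: C_2 → C_1 sends each 2-simplex [p,q,r] to [q,r] − [p,r] + [p,q]. For instance
  ∂[0,1,3] = [1,3] − [0,3] + [0,1],
  ∂[0,1,4] = [1,4] − [0,4] + [0,1].
This gives a 10×5 integer matrix of rank 5; reducing to Smith normal form yields diagonal entries (1,1,1,1,1).

From H_k ≅ ker(∂_k) / im(∂_{k+1}) we obtain:

  H_1: rank ker ∂_1 − rank ∂_2 = (10 − 4) − 5 = 1, and the invariant factors of ∂_2 are all 1, so H_1 ≅ Z.

H_1 = Z.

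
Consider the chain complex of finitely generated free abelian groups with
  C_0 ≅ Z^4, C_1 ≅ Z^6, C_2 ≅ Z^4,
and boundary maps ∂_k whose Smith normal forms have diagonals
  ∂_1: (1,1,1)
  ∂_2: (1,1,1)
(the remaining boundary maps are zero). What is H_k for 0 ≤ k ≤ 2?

H_0 ≅ Z,  H_1 = 0,  H_2 ≅ Z.

H_0: b_0 = 4 − 0 − 3 = 1; torsion from ∂_1 factors > 1: none. So H_0 ≅ Z.
H_1: b_1 = 6 − 3 − 3 = 0; torsion from ∂_2 factors > 1: none. So H_1 ≅ 0.
H_2: b_2 = 4 − 3 − 0 = 1; torsion from ∂_3 factors > 1: none. So H_2 ≅ Z.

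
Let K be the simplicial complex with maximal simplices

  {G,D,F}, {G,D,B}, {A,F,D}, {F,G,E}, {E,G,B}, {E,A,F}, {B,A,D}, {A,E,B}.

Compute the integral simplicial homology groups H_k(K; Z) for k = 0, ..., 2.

H_0 ≅ Z,  H_1 = 0,  H_2 ≅ Z.

Take the total order A < B < D < E < F < G on the vertex set. Then K (dimension 2) consists of the simplices:

  0-simplices (6): A, B, D, E, F, G
  1-simplices (12): AB, AD, AE, AF, BD, BE, BG, DF, DG, EF, EG, FG
  2-simplices (8): ABD, ABE, ADF, AEF, BDG, BEG, DFG, EFG

so the chain groups are C_0 ≅ Z^6, C_1 ≅ Z^12, C_2 ≅ Z^8.

∂_1: C_1 → C_0 is given by ∂[p,q] = [q] − [p]. For instance
  ∂DG = G − D.
The resulting 6×12 matrix has rank 5, and its Smith normal form has invariant factors (1,1,1,1,1).

∂_2: C_2 → C_1 maps a triangle to the signed sum of its edges. For instance
  ∂EFG = FG − EG + EF,
  ∂BEG = EG − BG + BE.
The 12×8 boundary matrix has rank 7 and Smith normal form diag(1,1,1,1,1,1,1).

From H_k ≅ ker(∂_k) / im(∂_{k+1}) we obtain:

  H_0: rank C_0 − rank ∂_1 = 6 − 5 = 1, and the invariant factors of ∂_1 are all 1, so H_0 ≅ Z.
  H_1: rank ker ∂_1 − rank ∂_2 = (12 − 5) − 7 = 0, and the invariant factors of ∂_2 are all 1, so H_1 ≅ 0.
  H_2: rank ker ∂_2 − rank ∂_3 = (8 − 7) − 0 = 1, and there is no ∂_3, so H_2 ≅ Z.

As a check, the Euler characteristic is 6 − 12 + 8 = 2, which agrees with 1 − 0 + 1 = 2.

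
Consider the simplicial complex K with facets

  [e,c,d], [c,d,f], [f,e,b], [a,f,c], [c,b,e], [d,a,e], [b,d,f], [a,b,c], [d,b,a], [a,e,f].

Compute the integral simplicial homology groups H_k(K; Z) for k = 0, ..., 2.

H_0 = Z,  H_1 = Z/2Z,  H_2 = 0.

Take the total order a < b < c < d < e < f on the vertex set. Then K (dimension 2) consists of the simplices:

  0-simplices (6): a, b, c, d, e, f
  1-simplices (15): ab, ac, ad, ae, af, bc, bd, be, bf, cd, ce, cf, de, df, ef
  2-simplices (10): abc, abd, acf, ade, aef, bce, bdf, bef, cde, cdf

so the chain groups are C_0 ≅ Z^6, C_1 ≅ Z^15, C_2 ≅ Z^10.

The boundary map ∂_1: C_1 → C_0 is given by ∂[p,q] = [q] − [p].
The resulting 6×15 matrix has rank 5, and its Smith normal form has invariant factors (1,1,1,1,1).

The boundary map ∂_2: C_2 → C_1 sends each 2-simplex [p,q,r] to [q,r] − [p,r] + [p,q]. For instance
  ∂abc = bc − ac + ab,
  ∂bdf = df − bf + bd.
The 15×10 boundary matrix has rank 10 and Smith normal form diag(1,1,1,1,1,1,1,1,1,2).

Computing H_k = (kernel of ∂_k) / (image of ∂_{k+1}):

  H_0: rank C_0 − rank ∂_1 = 6 − 5 = 1, and the invariant factors of ∂_1 are all 1, so H_0 ≅ Z.
  H_1: rank ker ∂_1 − rank ∂_2 = (15 − 5) − 10 = 0, and ∂_2 has invariant factor 2 > 1, so H_1 ≅ Z/2Z.
  H_2: rank ker ∂_2 − rank ∂_3 = (10 − 10) − 0 = 0, and there is no ∂_3, so H_2 ≅ 0.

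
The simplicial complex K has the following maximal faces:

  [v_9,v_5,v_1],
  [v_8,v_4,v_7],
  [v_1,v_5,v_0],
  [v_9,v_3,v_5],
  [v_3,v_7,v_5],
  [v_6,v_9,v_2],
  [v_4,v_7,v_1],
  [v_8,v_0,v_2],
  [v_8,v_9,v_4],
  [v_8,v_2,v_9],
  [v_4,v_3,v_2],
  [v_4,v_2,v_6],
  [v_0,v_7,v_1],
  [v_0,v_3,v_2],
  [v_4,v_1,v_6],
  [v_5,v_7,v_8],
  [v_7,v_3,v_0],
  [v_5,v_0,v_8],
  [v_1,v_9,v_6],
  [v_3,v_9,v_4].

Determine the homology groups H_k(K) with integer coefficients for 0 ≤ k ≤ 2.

H_0 = Z,  H_1 = Z ⊕ Z/2,  H_2 = 0.

We work with the vertex ordering v_0 < v_1 < v_2 < v_3 < v_4 < v_5 < v_6 < v_7 < v_8 < v_9. The simplices of K, each written with vertices in increasing order, are:

  0-simplices (10): [v_0], [v_1], [v_2], [v_3], [v_4], [v_5], [v_6], [v_7], [v_8], [v_9]
  1-simplices (30): (30 of them)
  2-simplices (20): (20 of them)

so the chain groups are C_0 ≅ Z^10, C_1 ≅ Z^30, C_2 ≅ Z^20.

Boundary ∂_1: C_1 → C_0 is given by ∂[p,q] = [q] − [p].
The 10×30 boundary matrix has rank 9 and Smith normal form diag(1,1,1,1,1,1,1,1,1).

The boundary map ∂_2: C_2 → C_1 sends each 2-simplex [p,q,r] to [q,r] − [p,r] + [p,q]. For instance
  ∂[v_1,v_6,v_9] = [v_6,v_9] − [v_1,v_9] + [v_1,v_6],
  ∂[v_2,v_8,v_9] = [v_8,v_9] − [v_2,v_9] + [v_2,v_8].
This gives a 30×20 integer matrix of rank 20; reducing to Smith normal form yields diagonal entries (1,1,1,1,1,1,1,1,1,1,1,1,1,1,1,1,1,1,1,2).

Now H_k = ker ∂_k / im ∂_{k+1}, so:

  H_0: rank C_0 − rank ∂_1 = 10 − 9 = 1, and the invariant factors of ∂_1 are all 1, so H_0 ≅ Z.
  H_1: rank ker ∂_1 − rank ∂_2 = (30 − 9) − 20 = 1, and ∂_2 has invariant factor 2 > 1, so H_1 ≅ Z ⊕ Z/2.
  H_2: rank ker ∂_2 − rank ∂_3 = (20 − 20) − 0 = 0, and there is no ∂_3, so H_2 ≅ 0.

As a check, the Euler characteristic is 10 − 30 + 20 = 0, which agrees with 1 − 1 + 0 = 0.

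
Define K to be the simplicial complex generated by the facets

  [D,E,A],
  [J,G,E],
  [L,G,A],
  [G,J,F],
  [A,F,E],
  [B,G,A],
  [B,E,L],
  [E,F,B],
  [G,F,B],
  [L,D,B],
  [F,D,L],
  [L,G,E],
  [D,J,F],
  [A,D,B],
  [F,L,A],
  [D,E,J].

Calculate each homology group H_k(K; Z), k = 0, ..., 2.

H_0 ≅ Z,  H_1 ≅ Z^2,  H_2 ≅ Z.

We work with the vertex ordering A < B < D < E < F < G < J < L. The simplices of K, each written with vertices in increasing order, are:

  0-simplices (8): A, B, D, E, F, G, J, L
  1-simplices (24): AB, AD, AE, AF, AG, AL, BD, BE, BF, BG, BL, DE, DF, DJ, DL, EF, EG, EJ, EL, FG, FJ, FL, GJ, GL
  2-simplices (16): ABD, ABG, ADE, AEF, AFL, AGL, BDL, BEF, BEL, BFG, DEJ, DFJ, DFL, EGJ, EGL, FGJ

so the chain groups are C_0 ≅ Z^8, C_1 ≅ Z^24, C_2 ≅ Z^16.

Boundary ∂_1: C_1 → C_0 sends each edge [p,q] (with p < q) to q − p. For instance
  ∂FJ = J − F.
As a 8×24 matrix over Z this has rank 7, with invariant factors (1,1,1,1,1,1,1).

Boundary ∂_2: C_2 → C_1 sends each 2-simplex [p,q,r] to [q,r] − [p,r] + [p,q]. For instance
  ∂AEF = EF − AF + AE,
  ∂BDL = DL − BL + BD.
This gives a 24×16 integer matrix of rank 15; reducing to Smith normal form yields diagonal entries (1,1,1,1,1,1,1,1,1,1,1,1,1,1,1).

From H_k ≅ ker(∂_k) / im(∂_{k+1}) we obtain:

  H_0: rank C_0 − rank ∂_1 = 8 − 7 = 1, and the invariant factors of ∂_1 are all 1, so H_0 = Z.
  H_1: rank ker ∂_1 − rank ∂_2 = (24 − 7) − 15 = 2, and the invariant factors of ∂_2 are all 1, so H_1 = Z^2.
  H_2: rank ker ∂_2 − rank ∂_3 = (16 − 15) − 0 = 1, and there is no ∂_3, so H_2 = Z.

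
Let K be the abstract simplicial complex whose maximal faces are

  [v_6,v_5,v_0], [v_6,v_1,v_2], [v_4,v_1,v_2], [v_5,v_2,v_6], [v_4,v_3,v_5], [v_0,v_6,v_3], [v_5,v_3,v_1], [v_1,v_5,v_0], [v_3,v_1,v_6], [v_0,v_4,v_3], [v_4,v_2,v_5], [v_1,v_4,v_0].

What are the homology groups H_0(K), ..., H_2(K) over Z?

H_0 = Z,  H_1 = Z/2,  H_2 = 0.

We work with the vertex ordering v_0 < v_1 < v_2 < v_3 < v_4 < v_5 < v_6. The simplices of K, each written with vertices in increasing order, are:

  0-simplices (7): [v_0], [v_1], [v_2], [v_3], [v_4], [v_5], [v_6]
  1-simplices (18): (18 of them)
  2-simplices (12): (12 of them)

giving chain groups C_0 ≅ Z^7, C_1 ≅ Z^18, C_2 ≅ Z^12.

∂_1: C_1 → C_0 is given by ∂[p,q] = [q] − [p]. For instance
  ∂[v_1,v_2] = [v_2] − [v_1].
The resulting 7×18 matrix has rank 6, and its Smith normal form has invariant factors (1,1,1,1,1,1).

∂_2: C_2 → C_1 maps a triangle to the signed sum of its edges. For instance
  ∂[v_0,v_3,v_6] = [v_3,v_6] − [v_0,v_6] + [v_0,v_3],
  ∂[v_0,v_1,v_5] = [v_1,v_5] − [v_0,v_5] + [v_0,v_1].
As a 18×12 matrix over Z this has rank 12, with invariant factors (1,1,1,1,1,1,1,1,1,1,1,2).

Computing H_k = (kernel of ∂_k) / (image of ∂_{k+1}):

  H_0: rank C_0 − rank ∂_1 = 7 − 6 = 1, and the invariant factors of ∂_1 are all 1, so H_0 = Z.
  H_1: rank ker ∂_1 − rank ∂_2 = (18 − 6) − 12 = 0, and ∂_2 has invariant factor 2 > 1, so H_1 = Z/2.
  H_2: rank ker ∂_2 − rank ∂_3 = (12 − 12) − 0 = 0, and there is no ∂_3, so H_2 = 0.

As a check, the Euler characteristic is 7 − 18 + 12 = 1, which agrees with 1 − 0 + 0 = 1.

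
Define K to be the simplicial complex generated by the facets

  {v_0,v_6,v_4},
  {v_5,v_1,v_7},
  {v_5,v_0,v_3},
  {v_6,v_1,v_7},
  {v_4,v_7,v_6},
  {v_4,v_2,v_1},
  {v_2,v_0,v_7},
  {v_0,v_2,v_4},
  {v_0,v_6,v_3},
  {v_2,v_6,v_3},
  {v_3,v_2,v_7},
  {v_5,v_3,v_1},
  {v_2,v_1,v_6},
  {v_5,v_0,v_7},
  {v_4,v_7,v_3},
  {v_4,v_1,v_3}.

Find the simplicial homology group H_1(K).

H_1 = Z^2.

Take the total order v_0 < v_1 < v_2 < v_3 < v_4 < v_5 < v_6 < v_7 on the vertex set. Then K (dimension 2) consists of the simplices:

  0-simplices (8): [v_0], [v_1], [v_2], [v_3], [v_4], [v_5], [v_6], [v_7]
  1-simplices (24): (24 of them)
  2-simplices (16): (16 of them)

giving chain groups C_0 ≅ Z^8, C_1 ≅ Z^24, C_2 ≅ Z^16.

Boundary ∂_1: C_1 → C_0 sends each edge [p,q] (with p < q) to q − p.
As a 8×24 matrix over Z this has rank 7, with invariant factors (1,1,1,1,1,1,1).

Boundary ∂_2: C_2 → C_1 acts by ∂[p,q,r] = [q,r] − [p,r] + [p,q]. For instance
  ∂[v_2,v_3,v_6] = [v_3,v_6] − [v_2,v_6] + [v_2,v_3],
  ∂[v_1,v_5,v_7] = [v_5,v_7] − [v_1,v_7] + [v_1,v_5].
This gives a 24×16 integer matrix of rank 15; reducing to Smith normal form yields diagonal entries (1,1,1,1,1,1,1,1,1,1,1,1,1,1,1).

Now H_k = ker ∂_k / im ∂_{k+1}, so:

  H_1: rank ker ∂_1 − rank ∂_2 = (24 − 7) − 15 = 2, and the invariant factors of ∂_2 are all 1, so H_1 = Z^2.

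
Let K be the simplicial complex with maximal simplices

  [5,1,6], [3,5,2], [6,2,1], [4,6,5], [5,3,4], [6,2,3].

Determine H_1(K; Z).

Take the total order 1 < 2 < 3 < 4 < 5 < 6 on the vertex set. Then K (dimension 2) consists of the simplices:

  0-simplices (6): [1], [2], [3], [4], [5], [6]
  1-simplices (12): [1,2], [1,5], [1,6], [2,3], [2,5], [2,6], [3,4], [3,5], [3,6], [4,5], [4,6], [5,6]
  2-simplices (6): [1,2,6], [1,5,6], [2,3,5], [2,3,6], [3,4,5], [4,5,6]

Hence C_0 ≅ Z^6, C_1 ≅ Z^12, C_2 ≅ Z^6.

∂_1: C_1 → C_0 sends each edge [p,q] (with p < q) to q − p. For instance
  ∂[4,6] = [6] − [4].
As a 6×12 matrix over Z this has rank 5, with invariant factors (1,1,1,1,1).

Boundary ∂_2: C_2 → C_1 acts by ∂[p,q,r] = [q,r] − [p,r] + [p,q]. For instance
  ∂[2,3,5] = [3,5] − [2,5] + [2,3],
  ∂[3,4,5] = [4,5] − [3,5] + [3,4].
The resulting 12×6 matrix has rank 6, and its Smith normal form has invariant factors (1,1,1,1,1,1).

Now H_k = ker ∂_k / im ∂_{k+1}, so:

  H_1: rank ker ∂_1 − rank ∂_2 = (12 − 5) − 6 = 1, and the invariant factors of ∂_2 are all 1, so H_1 ≅ Z.

(K is a triangulation of the cylinder S^1 x I.)

H_1 = Z.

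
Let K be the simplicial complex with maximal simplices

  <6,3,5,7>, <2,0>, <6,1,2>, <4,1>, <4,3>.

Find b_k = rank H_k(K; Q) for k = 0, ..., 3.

b_0 = 1, b_1 = 1, b_2 = 0, b_3 = 0.

Fix the vertex order 0 < 1 < 2 < 3 < 4 < 5 < 6 < 7 and write every simplex with vertices in increasing order. Then dim K = 3 and the simplices of K are:

  0-simplices (8): [0], [1], [2], [3], [4], [5], [6], [7]
  1-simplices (12): [0,2], [1,2], [1,4], [1,6], [2,6], [3,4], [3,5], [3,6], [3,7], [5,6], [5,7], [6,7]
  2-simplices (5): [1,2,6], [3,5,6], [3,5,7], [3,6,7], [5,6,7]
  3-simplices (1): [3,5,6,7]

so the chain groups are C_0 ≅ Z^8, C_1 ≅ Z^12, C_2 ≅ Z^5, C_3 ≅ Z^1.

∂_1: C_1 → C_0 is given by ∂[p,q] = [q] − [p]. For instance
  ∂[1,4] = [4] − [1].
The 8×12 boundary matrix has rank 7 and Smith normal form diag(1,1,1,1,1,1,1).

∂_2: C_2 → C_1 maps a triangle to the signed sum of its edges. For instance
  ∂[1,2,6] = [2,6] − [1,6] + [1,2],
  ∂[3,6,7] = [6,7] − [3,7] + [3,6].
As a 12×5 matrix over Z this has rank 4, with invariant factors (1,1,1,1).

The boundary map ∂_3: C_3 → C_2 sends each 3-simplex σ to the alternating sum Σ_i (−1)^i (σ with its i-th vertex removed). For instance
  ∂[3,5,6,7] = [5,6,7] − [3,6,7] + [3,5,7] − [3,5,6].
This gives a 5×1 integer matrix of rank 1; reducing to Smith normal form yields diagonal entries (1).

Computing H_k = (kernel of ∂_k) / (image of ∂_{k+1}):

  H_0: rank C_0 − rank ∂_1 = 8 − 7 = 1, and the invariant factors of ∂_1 are all 1, so H_0 = Z.
  H_1: rank ker ∂_1 − rank ∂_2 = (12 − 7) − 4 = 1, and the invariant factors of ∂_2 are all 1, so H_1 = Z.
  H_2: rank ker ∂_2 − rank ∂_3 = (5 − 4) − 1 = 0, and the invariant factors of ∂_3 are all 1, so H_2 = 0.
  H_3: rank ker ∂_3 − rank ∂_4 = (1 − 1) − 0 = 0, and there is no ∂_4, so H_3 = 0.

Hence the Betti numbers are b_0 = 1, b_1 = 1, b_2 = 0, b_3 = 0.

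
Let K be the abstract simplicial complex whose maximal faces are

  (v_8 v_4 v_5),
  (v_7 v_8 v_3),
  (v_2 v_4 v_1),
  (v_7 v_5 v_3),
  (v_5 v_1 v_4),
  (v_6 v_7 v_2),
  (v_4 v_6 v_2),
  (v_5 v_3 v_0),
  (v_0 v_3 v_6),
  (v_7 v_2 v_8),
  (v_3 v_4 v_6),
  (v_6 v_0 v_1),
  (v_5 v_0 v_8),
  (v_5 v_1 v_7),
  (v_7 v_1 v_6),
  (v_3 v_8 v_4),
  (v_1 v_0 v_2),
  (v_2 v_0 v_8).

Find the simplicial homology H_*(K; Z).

H_0 ≅ Z,  H_1 ≅ Z ⊕ Z_2,  H_2 = 0.

We work with the vertex ordering v_0 < v_1 < v_2 < v_3 < v_4 < v_5 < v_6 < v_7 < v_8. The simplices of K, each written with vertices in increasing order, are:

  0-simplices (9): [v_0], [v_1], [v_2], [v_3], [v_4], [v_5], [v_6], [v_7], [v_8]
  1-simplices (27): (27 of them)
  2-simplices (18): (18 of them)

Hence C_0 ≅ Z^9, C_1 ≅ Z^27, C_2 ≅ Z^18.

Boundary ∂_1: C_1 → C_0 sends each edge [p,q] (with p < q) to q − p.
The resulting 9×27 matrix has rank 8, and its Smith normal form has invariant factors (1,1,1,1,1,1,1,1).

∂_2: C_2 → C_1 acts by ∂[p,q,r] = [q,r] − [p,r] + [p,q]. For instance
  ∂[v_2,v_4,v_6] = [v_4,v_6] − [v_2,v_6] + [v_2,v_4],
  ∂[v_1,v_5,v_7] = [v_5,v_7] − [v_1,v_7] + [v_1,v_5].
As a 27×18 matrix over Z this has rank 18, with invariant factors (1,1,1,1,1,1,1,1,1,1,1,1,1,1,1,1,1,2).

From H_k ≅ ker(∂_k) / im(∂_{k+1}) we obtain:

  H_0: rank C_0 − rank ∂_1 = 9 − 8 = 1, and the invariant factors of ∂_1 are all 1, so H_0 = Z.
  H_1: rank ker ∂_1 − rank ∂_2 = (27 − 8) − 18 = 1, and ∂_2 has invariant factor 2 > 1, so H_1 = Z ⊕ Z_2.
  H_2: rank ker ∂_2 − rank ∂_3 = (18 − 18) − 0 = 0, and there is no ∂_3, so H_2 = 0.

As a check, the Euler characteristic is 9 − 27 + 18 = 0, which agrees with 1 − 1 + 0 = 0.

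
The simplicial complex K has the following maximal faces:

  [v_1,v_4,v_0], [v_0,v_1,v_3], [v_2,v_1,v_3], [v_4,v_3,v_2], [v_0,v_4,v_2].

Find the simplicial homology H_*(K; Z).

K has 5 vertices, 10 edges, 5 triangles.
rank ∂_0 = 0, rank ∂_1 = 4 ⇒ b_0 = 5 − 0 − 4 = 1; all invariant factors of ∂_1 are 1 so no torsion. So H_0 ≅ Z.
rank ∂_1 = 4, rank ∂_2 = 5 ⇒ b_1 = 10 − 4 − 5 = 1; all invariant factors of ∂_2 are 1 so no torsion. So H_1 ≅ Z.
rank ∂_2 = 5, rank ∂_3 = 0 ⇒ b_2 = 5 − 5 − 0 = 0. So H_2 ≅ 0.

H_0 = Z,  H_1 = Z,  H_2 = 0.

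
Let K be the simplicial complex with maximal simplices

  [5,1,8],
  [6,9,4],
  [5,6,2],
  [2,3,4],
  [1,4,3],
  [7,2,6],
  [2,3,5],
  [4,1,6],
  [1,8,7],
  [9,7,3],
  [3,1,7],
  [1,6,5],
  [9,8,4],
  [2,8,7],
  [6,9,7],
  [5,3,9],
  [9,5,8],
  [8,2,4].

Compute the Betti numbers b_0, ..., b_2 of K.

b_0 = 1, b_1 = 2, b_2 = 1.

We work with the vertex ordering 1 < 2 < 3 < 4 < 5 < 6 < 7 < 8 < 9. The simplices of K, each written with vertices in increasing order, are:

  0-simplices (9): [1], [2], [3], [4], [5], [6], [7], [8], [9]
  1-simplices (27): (27 of them)
  2-simplices (18): [1,3,4], [1,3,7], [1,4,6], [1,5,6], [1,5,8], [1,7,8], [2,3,4], [2,3,5], [2,4,8], [2,5,6], [2,6,7], [2,7,8], [3,5,9], [3,7,9], [4,6,9], [4,8,9], [5,8,9], [6,7,9]

giving chain groups C_0 ≅ Z^9, C_1 ≅ Z^27, C_2 ≅ Z^18.

Boundary ∂_1: C_1 → C_0 sends each edge [p,q] (with p < q) to q − p.
The 9×27 boundary matrix has rank 8 and Smith normal form diag(1,1,1,1,1,1,1,1).

Boundary ∂_2: C_2 → C_1 maps a triangle to the signed sum of its edges. For instance
  ∂[3,5,9] = [5,9] − [3,9] + [3,5],
  ∂[2,3,5] = [3,5] − [2,5] + [2,3].
This gives a 27×18 integer matrix of rank 17; reducing to Smith normal form yields diagonal entries (1,1,1,1,1,1,1,1,1,1,1,1,1,1,1,1,1).

Reading off H_k = ker ∂_k / im ∂_{k+1}:

  H_0: rank C_0 − rank ∂_1 = 9 − 8 = 1, and the invariant factors of ∂_1 are all 1, so H_0 ≅ Z.
  H_1: rank ker ∂_1 − rank ∂_2 = (27 − 8) − 17 = 2, and the invariant factors of ∂_2 are all 1, so H_1 ≅ Z^2.
  H_2: rank ker ∂_2 − rank ∂_3 = (18 − 17) − 0 = 1, and there is no ∂_3, so H_2 ≅ Z.

(K is a triangulation of the torus T^2.)

Hence the Betti numbers are b_0 = 1, b_1 = 2, b_2 = 1.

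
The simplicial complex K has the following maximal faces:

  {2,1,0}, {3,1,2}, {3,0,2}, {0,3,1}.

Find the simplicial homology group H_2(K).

H_2 ≅ Z.

Take the total order 0 < 1 < 2 < 3 on the vertex set. Then K (dimension 2) consists of the simplices:

  0-simplices (4): [0], [1], [2], [3]
  1-simplices (6): [0,1], [0,2], [0,3], [1,2], [1,3], [2,3]
  2-simplices (4): [0,1,2], [0,1,3], [0,2,3], [1,2,3]

Hence C_0 ≅ Z^4, C_1 ≅ Z^6, C_2 ≅ Z^4.

Boundary ∂_1: C_1 → C_0 sends each edge [p,q] (with p < q) to q − p. For instance
  ∂[1,3] = [3] − [1].
This gives a 4×6 integer matrix of rank 3; reducing to Smith normal form yields diagonal entries (1,1,1).

Boundary ∂_2: C_2 → C_1 maps a triangle to the signed sum of its edges. For instance
  ∂[1,2,3] = [2,3] − [1,3] + [1,2],
  ∂[0,2,3] = [2,3] − [0,3] + [0,2].
The resulting 6×4 matrix has rank 3, and its Smith normal form has invariant factors (1,1,1).

From H_k ≅ ker(∂_k) / im(∂_{k+1}) we obtain:

  H_2: rank ker ∂_2 − rank ∂_3 = (4 − 3) − 0 = 1, and there is no ∂_3, so H_2 = Z.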